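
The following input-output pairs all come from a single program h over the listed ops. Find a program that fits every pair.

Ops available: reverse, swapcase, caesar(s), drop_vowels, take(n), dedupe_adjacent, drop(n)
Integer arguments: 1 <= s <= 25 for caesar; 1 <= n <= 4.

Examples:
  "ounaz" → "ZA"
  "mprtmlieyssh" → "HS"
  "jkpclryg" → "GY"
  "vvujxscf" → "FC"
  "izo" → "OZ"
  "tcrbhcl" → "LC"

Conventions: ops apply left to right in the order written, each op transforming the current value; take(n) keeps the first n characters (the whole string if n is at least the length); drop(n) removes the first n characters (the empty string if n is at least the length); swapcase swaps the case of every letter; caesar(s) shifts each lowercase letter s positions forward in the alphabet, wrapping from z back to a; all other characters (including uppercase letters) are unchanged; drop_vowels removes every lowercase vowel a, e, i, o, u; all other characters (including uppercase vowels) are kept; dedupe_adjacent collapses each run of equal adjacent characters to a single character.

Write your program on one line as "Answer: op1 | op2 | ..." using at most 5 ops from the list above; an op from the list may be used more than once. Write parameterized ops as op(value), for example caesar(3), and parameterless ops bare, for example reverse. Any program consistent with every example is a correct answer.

drop(1) | dedupe_adjacent | swapcase | reverse | take(2)

Check, running the answer program on each example:
  "ounaz" -> "unaz" -> "unaz" -> "UNAZ" -> "ZANU" -> "ZA"
  "mprtmlieyssh" -> "prtmlieyssh" -> "prtmlieysh" -> "PRTMLIEYSH" -> "HSYEILMTRP" -> "HS"
  "jkpclryg" -> "kpclryg" -> "kpclryg" -> "KPCLRYG" -> "GYRLCPK" -> "GY"
  "vvujxscf" -> "vujxscf" -> "vujxscf" -> "VUJXSCF" -> "FCSXJUV" -> "FC"
  "izo" -> "zo" -> "zo" -> "ZO" -> "OZ" -> "OZ"
  "tcrbhcl" -> "crbhcl" -> "crbhcl" -> "CRBHCL" -> "LCHBRC" -> "LC"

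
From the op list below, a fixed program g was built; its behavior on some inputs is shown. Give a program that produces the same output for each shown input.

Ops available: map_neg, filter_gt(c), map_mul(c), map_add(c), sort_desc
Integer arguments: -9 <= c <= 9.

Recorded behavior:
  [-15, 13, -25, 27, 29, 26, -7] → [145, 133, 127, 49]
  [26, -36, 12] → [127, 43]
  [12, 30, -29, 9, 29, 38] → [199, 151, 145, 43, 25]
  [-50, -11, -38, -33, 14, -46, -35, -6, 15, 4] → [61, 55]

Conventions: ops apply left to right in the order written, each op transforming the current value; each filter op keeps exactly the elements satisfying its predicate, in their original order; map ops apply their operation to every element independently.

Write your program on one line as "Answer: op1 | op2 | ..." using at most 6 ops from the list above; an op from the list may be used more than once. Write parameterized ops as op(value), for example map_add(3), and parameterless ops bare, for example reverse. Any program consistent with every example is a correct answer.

sort_desc | map_add(-5) | map_mul(6) | map_add(1) | filter_gt(-5)

Check, running the answer program on each example:
  [-15, 13, -25, 27, 29, 26, -7] -> [29, 27, 26, 13, -7, -15, -25] -> [24, 22, 21, 8, -12, -20, -30] -> [144, 132, 126, 48, -72, -120, -180] -> [145, 133, 127, 49, -71, -119, -179] -> [145, 133, 127, 49]
  [26, -36, 12] -> [26, 12, -36] -> [21, 7, -41] -> [126, 42, -246] -> [127, 43, -245] -> [127, 43]
  [12, 30, -29, 9, 29, 38] -> [38, 30, 29, 12, 9, -29] -> [33, 25, 24, 7, 4, -34] -> [198, 150, 144, 42, 24, -204] -> [199, 151, 145, 43, 25, -203] -> [199, 151, 145, 43, 25]
  [-50, -11, -38, -33, 14, -46, -35, -6, 15, 4] -> [15, 14, 4, -6, -11, -33, -35, -38, -46, -50] -> [10, 9, -1, -11, -16, -38, -40, -43, -51, -55] -> [60, 54, -6, -66, -96, -228, -240, -258, -306, -330] -> [61, 55, -5, -65, -95, -227, -239, -257, -305, -329] -> [61, 55]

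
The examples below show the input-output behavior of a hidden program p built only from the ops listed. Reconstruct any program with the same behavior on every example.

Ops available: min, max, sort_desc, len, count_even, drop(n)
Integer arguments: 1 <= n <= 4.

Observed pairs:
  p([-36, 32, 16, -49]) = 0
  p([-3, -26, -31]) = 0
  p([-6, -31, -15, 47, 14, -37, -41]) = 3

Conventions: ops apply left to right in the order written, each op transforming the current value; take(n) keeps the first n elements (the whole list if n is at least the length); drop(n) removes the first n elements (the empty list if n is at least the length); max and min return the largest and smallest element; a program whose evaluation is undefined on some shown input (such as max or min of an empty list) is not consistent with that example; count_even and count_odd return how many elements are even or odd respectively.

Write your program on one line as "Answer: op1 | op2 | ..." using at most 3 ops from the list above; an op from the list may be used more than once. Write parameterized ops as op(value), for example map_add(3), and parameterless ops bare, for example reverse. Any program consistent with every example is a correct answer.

drop(2) | drop(2) | len

Check, running the answer program on each example:
  [-36, 32, 16, -49] -> [16, -49] -> [] -> 0
  [-3, -26, -31] -> [-31] -> [] -> 0
  [-6, -31, -15, 47, 14, -37, -41] -> [-15, 47, 14, -37, -41] -> [14, -37, -41] -> 3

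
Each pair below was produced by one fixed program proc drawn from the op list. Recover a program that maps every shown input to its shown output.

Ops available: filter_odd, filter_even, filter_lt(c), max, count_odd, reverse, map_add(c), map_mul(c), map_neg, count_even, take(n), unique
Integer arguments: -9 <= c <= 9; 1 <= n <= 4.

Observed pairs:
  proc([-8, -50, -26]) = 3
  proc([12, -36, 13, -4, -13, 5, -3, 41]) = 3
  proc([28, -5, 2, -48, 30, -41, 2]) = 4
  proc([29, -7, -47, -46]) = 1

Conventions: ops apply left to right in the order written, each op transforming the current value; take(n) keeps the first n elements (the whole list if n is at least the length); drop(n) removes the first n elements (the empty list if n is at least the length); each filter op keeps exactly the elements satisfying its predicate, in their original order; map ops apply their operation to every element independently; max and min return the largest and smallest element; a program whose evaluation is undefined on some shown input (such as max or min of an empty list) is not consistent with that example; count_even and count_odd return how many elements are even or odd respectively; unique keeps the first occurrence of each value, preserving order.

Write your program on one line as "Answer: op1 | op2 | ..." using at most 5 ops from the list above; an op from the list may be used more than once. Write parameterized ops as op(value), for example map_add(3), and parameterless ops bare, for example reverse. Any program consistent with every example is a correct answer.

filter_even | reverse | map_add(-3) | unique | count_odd

Check, running the answer program on each example:
  [-8, -50, -26] -> [-8, -50, -26] -> [-26, -50, -8] -> [-29, -53, -11] -> [-29, -53, -11] -> 3
  [12, -36, 13, -4, -13, 5, -3, 41] -> [12, -36, -4] -> [-4, -36, 12] -> [-7, -39, 9] -> [-7, -39, 9] -> 3
  [28, -5, 2, -48, 30, -41, 2] -> [28, 2, -48, 30, 2] -> [2, 30, -48, 2, 28] -> [-1, 27, -51, -1, 25] -> [-1, 27, -51, 25] -> 4
  [29, -7, -47, -46] -> [-46] -> [-46] -> [-49] -> [-49] -> 1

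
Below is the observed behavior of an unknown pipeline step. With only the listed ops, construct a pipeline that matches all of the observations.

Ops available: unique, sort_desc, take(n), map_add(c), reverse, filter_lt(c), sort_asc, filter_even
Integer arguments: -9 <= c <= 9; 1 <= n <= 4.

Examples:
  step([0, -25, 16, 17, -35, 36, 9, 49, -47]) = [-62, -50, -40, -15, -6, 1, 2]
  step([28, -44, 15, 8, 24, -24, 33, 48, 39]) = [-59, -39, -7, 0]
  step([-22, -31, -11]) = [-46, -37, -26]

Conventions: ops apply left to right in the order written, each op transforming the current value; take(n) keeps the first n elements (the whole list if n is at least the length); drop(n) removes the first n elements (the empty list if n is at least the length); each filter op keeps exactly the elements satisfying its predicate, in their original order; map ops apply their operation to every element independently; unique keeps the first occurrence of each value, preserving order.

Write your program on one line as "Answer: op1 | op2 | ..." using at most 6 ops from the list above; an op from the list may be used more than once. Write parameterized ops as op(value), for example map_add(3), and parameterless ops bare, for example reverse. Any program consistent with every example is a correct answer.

sort_desc | map_add(-6) | map_add(-9) | reverse | filter_lt(3)

Check, running the answer program on each example:
  [0, -25, 16, 17, -35, 36, 9, 49, -47] -> [49, 36, 17, 16, 9, 0, -25, -35, -47] -> [43, 30, 11, 10, 3, -6, -31, -41, -53] -> [34, 21, 2, 1, -6, -15, -40, -50, -62] -> [-62, -50, -40, -15, -6, 1, 2, 21, 34] -> [-62, -50, -40, -15, -6, 1, 2]
  [28, -44, 15, 8, 24, -24, 33, 48, 39] -> [48, 39, 33, 28, 24, 15, 8, -24, -44] -> [42, 33, 27, 22, 18, 9, 2, -30, -50] -> [33, 24, 18, 13, 9, 0, -7, -39, -59] -> [-59, -39, -7, 0, 9, 13, 18, 24, 33] -> [-59, -39, -7, 0]
  [-22, -31, -11] -> [-11, -22, -31] -> [-17, -28, -37] -> [-26, -37, -46] -> [-46, -37, -26] -> [-46, -37, -26]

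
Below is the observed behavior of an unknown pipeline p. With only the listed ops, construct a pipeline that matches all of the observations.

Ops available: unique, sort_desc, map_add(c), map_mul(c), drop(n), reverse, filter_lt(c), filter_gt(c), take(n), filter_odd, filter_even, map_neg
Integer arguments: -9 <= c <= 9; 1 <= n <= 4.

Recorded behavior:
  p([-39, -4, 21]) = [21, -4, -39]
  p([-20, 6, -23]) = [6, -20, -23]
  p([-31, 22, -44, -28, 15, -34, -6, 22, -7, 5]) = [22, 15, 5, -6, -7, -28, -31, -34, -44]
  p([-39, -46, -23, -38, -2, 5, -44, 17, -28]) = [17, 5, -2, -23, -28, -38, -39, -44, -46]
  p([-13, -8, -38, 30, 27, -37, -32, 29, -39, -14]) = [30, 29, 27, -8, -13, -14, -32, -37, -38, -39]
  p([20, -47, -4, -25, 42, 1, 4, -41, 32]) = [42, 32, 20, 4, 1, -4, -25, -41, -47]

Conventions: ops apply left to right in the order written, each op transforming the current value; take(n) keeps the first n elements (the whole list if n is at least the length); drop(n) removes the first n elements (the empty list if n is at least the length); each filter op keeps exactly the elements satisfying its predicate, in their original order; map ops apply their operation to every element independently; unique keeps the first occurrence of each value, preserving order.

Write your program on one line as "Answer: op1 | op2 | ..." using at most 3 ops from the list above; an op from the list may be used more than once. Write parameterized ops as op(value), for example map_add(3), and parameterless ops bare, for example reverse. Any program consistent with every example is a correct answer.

unique | sort_desc

Check, running the answer program on each example:
  [-39, -4, 21] -> [-39, -4, 21] -> [21, -4, -39]
  [-20, 6, -23] -> [-20, 6, -23] -> [6, -20, -23]
  [-31, 22, -44, -28, 15, -34, -6, 22, -7, 5] -> [-31, 22, -44, -28, 15, -34, -6, -7, 5] -> [22, 15, 5, -6, -7, -28, -31, -34, -44]
  [-39, -46, -23, -38, -2, 5, -44, 17, -28] -> [-39, -46, -23, -38, -2, 5, -44, 17, -28] -> [17, 5, -2, -23, -28, -38, -39, -44, -46]
  [-13, -8, -38, 30, 27, -37, -32, 29, -39, -14] -> [-13, -8, -38, 30, 27, -37, -32, 29, -39, -14] -> [30, 29, 27, -8, -13, -14, -32, -37, -38, -39]
  [20, -47, -4, -25, 42, 1, 4, -41, 32] -> [20, -47, -4, -25, 42, 1, 4, -41, 32] -> [42, 32, 20, 4, 1, -4, -25, -41, -47]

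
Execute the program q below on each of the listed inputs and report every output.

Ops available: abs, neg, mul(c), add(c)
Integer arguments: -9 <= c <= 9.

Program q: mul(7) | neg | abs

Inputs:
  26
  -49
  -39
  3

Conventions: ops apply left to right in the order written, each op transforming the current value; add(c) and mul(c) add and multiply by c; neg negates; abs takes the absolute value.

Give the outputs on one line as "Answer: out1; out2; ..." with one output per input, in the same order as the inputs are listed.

Execution, op by op:
  26 -> 182 -> -182 -> 182
  -49 -> -343 -> 343 -> 343
  -39 -> -273 -> 273 -> 273
  3 -> 21 -> -21 -> 21

182; 343; 273; 21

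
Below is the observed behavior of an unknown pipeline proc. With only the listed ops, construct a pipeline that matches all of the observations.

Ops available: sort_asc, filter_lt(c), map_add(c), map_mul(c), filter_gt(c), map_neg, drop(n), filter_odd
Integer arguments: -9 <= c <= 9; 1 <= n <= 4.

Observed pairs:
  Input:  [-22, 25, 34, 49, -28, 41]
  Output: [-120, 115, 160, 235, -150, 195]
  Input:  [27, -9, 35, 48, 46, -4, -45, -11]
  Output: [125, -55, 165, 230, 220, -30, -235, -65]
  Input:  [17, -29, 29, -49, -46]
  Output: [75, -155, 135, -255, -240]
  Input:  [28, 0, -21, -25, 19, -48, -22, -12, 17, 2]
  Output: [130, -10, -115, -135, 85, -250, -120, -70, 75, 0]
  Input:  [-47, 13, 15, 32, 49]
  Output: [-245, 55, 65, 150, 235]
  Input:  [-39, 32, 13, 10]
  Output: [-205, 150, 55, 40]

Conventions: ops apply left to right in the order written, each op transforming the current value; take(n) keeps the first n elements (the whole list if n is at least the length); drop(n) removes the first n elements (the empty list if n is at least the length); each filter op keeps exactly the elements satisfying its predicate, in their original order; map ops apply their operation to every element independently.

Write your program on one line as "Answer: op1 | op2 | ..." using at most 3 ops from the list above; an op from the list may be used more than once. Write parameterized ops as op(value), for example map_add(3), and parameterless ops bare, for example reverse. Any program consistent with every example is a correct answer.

map_add(-2) | map_neg | map_mul(-5)

Check, running the answer program on each example:
  [-22, 25, 34, 49, -28, 41] -> [-24, 23, 32, 47, -30, 39] -> [24, -23, -32, -47, 30, -39] -> [-120, 115, 160, 235, -150, 195]
  [27, -9, 35, 48, 46, -4, -45, -11] -> [25, -11, 33, 46, 44, -6, -47, -13] -> [-25, 11, -33, -46, -44, 6, 47, 13] -> [125, -55, 165, 230, 220, -30, -235, -65]
  [17, -29, 29, -49, -46] -> [15, -31, 27, -51, -48] -> [-15, 31, -27, 51, 48] -> [75, -155, 135, -255, -240]
  [28, 0, -21, -25, 19, -48, -22, -12, 17, 2] -> [26, -2, -23, -27, 17, -50, -24, -14, 15, 0] -> [-26, 2, 23, 27, -17, 50, 24, 14, -15, 0] -> [130, -10, -115, -135, 85, -250, -120, -70, 75, 0]
  [-47, 13, 15, 32, 49] -> [-49, 11, 13, 30, 47] -> [49, -11, -13, -30, -47] -> [-245, 55, 65, 150, 235]
  [-39, 32, 13, 10] -> [-41, 30, 11, 8] -> [41, -30, -11, -8] -> [-205, 150, 55, 40]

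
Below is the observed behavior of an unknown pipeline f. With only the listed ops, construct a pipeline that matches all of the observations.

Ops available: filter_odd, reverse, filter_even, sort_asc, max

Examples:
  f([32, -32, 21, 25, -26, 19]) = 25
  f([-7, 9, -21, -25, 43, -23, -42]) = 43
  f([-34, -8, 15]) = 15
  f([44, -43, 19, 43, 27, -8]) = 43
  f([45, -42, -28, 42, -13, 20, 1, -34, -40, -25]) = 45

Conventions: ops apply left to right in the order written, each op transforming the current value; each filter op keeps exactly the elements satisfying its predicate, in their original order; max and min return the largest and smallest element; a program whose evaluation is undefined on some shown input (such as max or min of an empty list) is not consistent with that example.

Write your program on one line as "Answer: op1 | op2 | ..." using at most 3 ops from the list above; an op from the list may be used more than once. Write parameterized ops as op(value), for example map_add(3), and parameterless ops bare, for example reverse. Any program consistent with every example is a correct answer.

reverse | filter_odd | max

Check, running the answer program on each example:
  [32, -32, 21, 25, -26, 19] -> [19, -26, 25, 21, -32, 32] -> [19, 25, 21] -> 25
  [-7, 9, -21, -25, 43, -23, -42] -> [-42, -23, 43, -25, -21, 9, -7] -> [-23, 43, -25, -21, 9, -7] -> 43
  [-34, -8, 15] -> [15, -8, -34] -> [15] -> 15
  [44, -43, 19, 43, 27, -8] -> [-8, 27, 43, 19, -43, 44] -> [27, 43, 19, -43] -> 43
  [45, -42, -28, 42, -13, 20, 1, -34, -40, -25] -> [-25, -40, -34, 1, 20, -13, 42, -28, -42, 45] -> [-25, 1, -13, 45] -> 45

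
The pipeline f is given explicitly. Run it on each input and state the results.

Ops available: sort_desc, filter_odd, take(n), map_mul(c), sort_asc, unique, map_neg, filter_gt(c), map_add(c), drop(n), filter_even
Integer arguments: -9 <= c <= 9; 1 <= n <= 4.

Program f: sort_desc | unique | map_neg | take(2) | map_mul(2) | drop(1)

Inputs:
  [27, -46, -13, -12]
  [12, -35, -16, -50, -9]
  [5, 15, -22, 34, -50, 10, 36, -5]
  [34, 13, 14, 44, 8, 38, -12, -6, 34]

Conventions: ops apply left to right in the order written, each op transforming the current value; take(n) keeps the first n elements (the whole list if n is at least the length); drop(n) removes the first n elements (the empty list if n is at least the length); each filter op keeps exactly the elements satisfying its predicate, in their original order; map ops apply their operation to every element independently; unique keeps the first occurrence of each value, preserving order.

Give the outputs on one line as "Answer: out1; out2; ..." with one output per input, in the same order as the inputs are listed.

[24]; [18]; [-68]; [-76]

Execution, op by op:
  [27, -46, -13, -12] -> [27, -12, -13, -46] -> [27, -12, -13, -46] -> [-27, 12, 13, 46] -> [-27, 12] -> [-54, 24] -> [24]
  [12, -35, -16, -50, -9] -> [12, -9, -16, -35, -50] -> [12, -9, -16, -35, -50] -> [-12, 9, 16, 35, 50] -> [-12, 9] -> [-24, 18] -> [18]
  [5, 15, -22, 34, -50, 10, 36, -5] -> [36, 34, 15, 10, 5, -5, -22, -50] -> [36, 34, 15, 10, 5, -5, -22, -50] -> [-36, -34, -15, -10, -5, 5, 22, 50] -> [-36, -34] -> [-72, -68] -> [-68]
  [34, 13, 14, 44, 8, 38, -12, -6, 34] -> [44, 38, 34, 34, 14, 13, 8, -6, -12] -> [44, 38, 34, 14, 13, 8, -6, -12] -> [-44, -38, -34, -14, -13, -8, 6, 12] -> [-44, -38] -> [-88, -76] -> [-76]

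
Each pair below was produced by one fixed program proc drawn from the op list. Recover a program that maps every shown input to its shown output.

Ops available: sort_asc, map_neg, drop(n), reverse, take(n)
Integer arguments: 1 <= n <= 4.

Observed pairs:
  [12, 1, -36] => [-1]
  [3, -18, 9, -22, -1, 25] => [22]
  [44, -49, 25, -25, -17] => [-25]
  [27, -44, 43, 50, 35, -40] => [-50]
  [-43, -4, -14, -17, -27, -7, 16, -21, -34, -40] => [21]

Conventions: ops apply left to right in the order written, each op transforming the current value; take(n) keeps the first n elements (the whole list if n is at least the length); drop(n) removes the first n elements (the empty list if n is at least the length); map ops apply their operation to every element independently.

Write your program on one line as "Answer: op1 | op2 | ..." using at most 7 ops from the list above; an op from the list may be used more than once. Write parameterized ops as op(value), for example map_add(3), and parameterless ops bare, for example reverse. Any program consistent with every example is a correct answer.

map_neg | drop(1) | reverse | take(3) | reverse | take(1)

Check, running the answer program on each example:
  [12, 1, -36] -> [-12, -1, 36] -> [-1, 36] -> [36, -1] -> [36, -1] -> [-1, 36] -> [-1]
  [3, -18, 9, -22, -1, 25] -> [-3, 18, -9, 22, 1, -25] -> [18, -9, 22, 1, -25] -> [-25, 1, 22, -9, 18] -> [-25, 1, 22] -> [22, 1, -25] -> [22]
  [44, -49, 25, -25, -17] -> [-44, 49, -25, 25, 17] -> [49, -25, 25, 17] -> [17, 25, -25, 49] -> [17, 25, -25] -> [-25, 25, 17] -> [-25]
  [27, -44, 43, 50, 35, -40] -> [-27, 44, -43, -50, -35, 40] -> [44, -43, -50, -35, 40] -> [40, -35, -50, -43, 44] -> [40, -35, -50] -> [-50, -35, 40] -> [-50]
  [-43, -4, -14, -17, -27, -7, 16, -21, -34, -40] -> [43, 4, 14, 17, 27, 7, -16, 21, 34, 40] -> [4, 14, 17, 27, 7, -16, 21, 34, 40] -> [40, 34, 21, -16, 7, 27, 17, 14, 4] -> [40, 34, 21] -> [21, 34, 40] -> [21]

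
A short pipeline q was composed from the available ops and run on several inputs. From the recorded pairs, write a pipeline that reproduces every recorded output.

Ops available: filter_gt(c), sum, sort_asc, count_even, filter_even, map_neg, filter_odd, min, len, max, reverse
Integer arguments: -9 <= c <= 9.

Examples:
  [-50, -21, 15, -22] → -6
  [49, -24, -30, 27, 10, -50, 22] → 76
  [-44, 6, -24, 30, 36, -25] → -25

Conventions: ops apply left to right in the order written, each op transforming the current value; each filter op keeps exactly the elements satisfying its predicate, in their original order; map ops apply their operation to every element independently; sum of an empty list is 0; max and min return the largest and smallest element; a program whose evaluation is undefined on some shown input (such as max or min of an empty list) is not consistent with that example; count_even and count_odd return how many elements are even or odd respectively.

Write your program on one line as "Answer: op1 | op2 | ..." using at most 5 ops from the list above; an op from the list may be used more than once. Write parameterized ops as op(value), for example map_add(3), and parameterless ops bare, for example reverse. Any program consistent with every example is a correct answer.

reverse | filter_odd | sort_asc | sum

Check, running the answer program on each example:
  [-50, -21, 15, -22] -> [-22, 15, -21, -50] -> [15, -21] -> [-21, 15] -> -6
  [49, -24, -30, 27, 10, -50, 22] -> [22, -50, 10, 27, -30, -24, 49] -> [27, 49] -> [27, 49] -> 76
  [-44, 6, -24, 30, 36, -25] -> [-25, 36, 30, -24, 6, -44] -> [-25] -> [-25] -> -25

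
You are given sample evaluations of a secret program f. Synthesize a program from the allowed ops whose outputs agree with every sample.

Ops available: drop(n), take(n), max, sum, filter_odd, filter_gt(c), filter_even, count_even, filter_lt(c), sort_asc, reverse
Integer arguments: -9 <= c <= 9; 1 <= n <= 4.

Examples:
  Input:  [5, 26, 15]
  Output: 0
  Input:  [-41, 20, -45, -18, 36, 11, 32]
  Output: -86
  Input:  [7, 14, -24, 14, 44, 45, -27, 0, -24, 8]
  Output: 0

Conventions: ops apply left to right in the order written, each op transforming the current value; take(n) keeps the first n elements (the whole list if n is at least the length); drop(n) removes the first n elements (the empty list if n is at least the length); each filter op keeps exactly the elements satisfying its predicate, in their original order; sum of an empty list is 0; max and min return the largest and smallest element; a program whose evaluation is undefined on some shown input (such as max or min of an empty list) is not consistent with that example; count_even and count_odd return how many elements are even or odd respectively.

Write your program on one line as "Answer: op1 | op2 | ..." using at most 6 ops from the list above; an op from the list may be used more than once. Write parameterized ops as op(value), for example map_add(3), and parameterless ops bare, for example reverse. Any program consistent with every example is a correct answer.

reverse | drop(4) | filter_odd | filter_lt(0) | sum

Check, running the answer program on each example:
  [5, 26, 15] -> [15, 26, 5] -> [] -> [] -> [] -> 0
  [-41, 20, -45, -18, 36, 11, 32] -> [32, 11, 36, -18, -45, 20, -41] -> [-45, 20, -41] -> [-45, -41] -> [-45, -41] -> -86
  [7, 14, -24, 14, 44, 45, -27, 0, -24, 8] -> [8, -24, 0, -27, 45, 44, 14, -24, 14, 7] -> [45, 44, 14, -24, 14, 7] -> [45, 7] -> [] -> 0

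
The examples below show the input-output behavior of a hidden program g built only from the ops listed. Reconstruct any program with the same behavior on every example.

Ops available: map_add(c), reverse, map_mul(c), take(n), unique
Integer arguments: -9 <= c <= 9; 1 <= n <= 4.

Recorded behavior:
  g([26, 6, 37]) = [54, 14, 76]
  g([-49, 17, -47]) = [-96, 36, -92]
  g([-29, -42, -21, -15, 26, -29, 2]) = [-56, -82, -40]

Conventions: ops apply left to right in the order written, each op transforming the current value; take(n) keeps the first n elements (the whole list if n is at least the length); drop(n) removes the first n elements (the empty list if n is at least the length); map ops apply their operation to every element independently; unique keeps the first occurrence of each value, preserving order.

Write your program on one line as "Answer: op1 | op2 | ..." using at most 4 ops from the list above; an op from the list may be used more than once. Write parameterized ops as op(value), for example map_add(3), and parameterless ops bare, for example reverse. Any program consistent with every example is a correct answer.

unique | map_add(1) | map_mul(2) | take(3)

Check, running the answer program on each example:
  [26, 6, 37] -> [26, 6, 37] -> [27, 7, 38] -> [54, 14, 76] -> [54, 14, 76]
  [-49, 17, -47] -> [-49, 17, -47] -> [-48, 18, -46] -> [-96, 36, -92] -> [-96, 36, -92]
  [-29, -42, -21, -15, 26, -29, 2] -> [-29, -42, -21, -15, 26, 2] -> [-28, -41, -20, -14, 27, 3] -> [-56, -82, -40, -28, 54, 6] -> [-56, -82, -40]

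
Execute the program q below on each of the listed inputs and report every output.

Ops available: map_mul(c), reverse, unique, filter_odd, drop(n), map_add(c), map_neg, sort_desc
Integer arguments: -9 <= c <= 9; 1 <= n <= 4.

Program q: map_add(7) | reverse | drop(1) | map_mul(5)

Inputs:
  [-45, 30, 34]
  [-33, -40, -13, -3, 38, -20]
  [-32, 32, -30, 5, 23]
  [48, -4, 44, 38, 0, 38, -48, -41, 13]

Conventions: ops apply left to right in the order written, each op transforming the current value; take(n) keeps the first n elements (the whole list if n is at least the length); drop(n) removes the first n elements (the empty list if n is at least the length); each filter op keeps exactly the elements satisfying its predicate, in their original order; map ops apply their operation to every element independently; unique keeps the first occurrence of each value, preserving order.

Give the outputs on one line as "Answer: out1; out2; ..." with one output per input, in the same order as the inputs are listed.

[185, -190]; [225, 20, -30, -165, -130]; [60, -115, 195, -125]; [-170, -205, 225, 35, 225, 255, 15, 275]

Execution, op by op:
  [-45, 30, 34] -> [-38, 37, 41] -> [41, 37, -38] -> [37, -38] -> [185, -190]
  [-33, -40, -13, -3, 38, -20] -> [-26, -33, -6, 4, 45, -13] -> [-13, 45, 4, -6, -33, -26] -> [45, 4, -6, -33, -26] -> [225, 20, -30, -165, -130]
  [-32, 32, -30, 5, 23] -> [-25, 39, -23, 12, 30] -> [30, 12, -23, 39, -25] -> [12, -23, 39, -25] -> [60, -115, 195, -125]
  [48, -4, 44, 38, 0, 38, -48, -41, 13] -> [55, 3, 51, 45, 7, 45, -41, -34, 20] -> [20, -34, -41, 45, 7, 45, 51, 3, 55] -> [-34, -41, 45, 7, 45, 51, 3, 55] -> [-170, -205, 225, 35, 225, 255, 15, 275]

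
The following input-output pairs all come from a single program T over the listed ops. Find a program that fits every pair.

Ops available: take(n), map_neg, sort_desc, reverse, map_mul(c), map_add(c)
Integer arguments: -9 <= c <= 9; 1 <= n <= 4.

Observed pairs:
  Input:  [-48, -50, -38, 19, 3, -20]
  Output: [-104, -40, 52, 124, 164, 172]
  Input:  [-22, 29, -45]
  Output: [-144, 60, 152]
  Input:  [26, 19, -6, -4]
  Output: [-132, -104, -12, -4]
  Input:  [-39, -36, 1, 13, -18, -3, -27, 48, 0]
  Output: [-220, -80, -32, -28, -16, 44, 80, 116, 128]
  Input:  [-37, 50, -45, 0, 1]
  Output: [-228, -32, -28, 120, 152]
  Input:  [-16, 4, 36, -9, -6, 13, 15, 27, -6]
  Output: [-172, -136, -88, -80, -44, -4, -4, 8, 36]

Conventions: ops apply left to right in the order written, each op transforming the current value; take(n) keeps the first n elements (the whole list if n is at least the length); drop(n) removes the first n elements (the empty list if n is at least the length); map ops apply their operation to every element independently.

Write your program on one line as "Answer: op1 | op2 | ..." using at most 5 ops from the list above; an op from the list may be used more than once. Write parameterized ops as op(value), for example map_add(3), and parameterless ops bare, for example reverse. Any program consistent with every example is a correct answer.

map_add(7) | map_mul(-4) | sort_desc | reverse

Check, running the answer program on each example:
  [-48, -50, -38, 19, 3, -20] -> [-41, -43, -31, 26, 10, -13] -> [164, 172, 124, -104, -40, 52] -> [172, 164, 124, 52, -40, -104] -> [-104, -40, 52, 124, 164, 172]
  [-22, 29, -45] -> [-15, 36, -38] -> [60, -144, 152] -> [152, 60, -144] -> [-144, 60, 152]
  [26, 19, -6, -4] -> [33, 26, 1, 3] -> [-132, -104, -4, -12] -> [-4, -12, -104, -132] -> [-132, -104, -12, -4]
  [-39, -36, 1, 13, -18, -3, -27, 48, 0] -> [-32, -29, 8, 20, -11, 4, -20, 55, 7] -> [128, 116, -32, -80, 44, -16, 80, -220, -28] -> [128, 116, 80, 44, -16, -28, -32, -80, -220] -> [-220, -80, -32, -28, -16, 44, 80, 116, 128]
  [-37, 50, -45, 0, 1] -> [-30, 57, -38, 7, 8] -> [120, -228, 152, -28, -32] -> [152, 120, -28, -32, -228] -> [-228, -32, -28, 120, 152]
  [-16, 4, 36, -9, -6, 13, 15, 27, -6] -> [-9, 11, 43, -2, 1, 20, 22, 34, 1] -> [36, -44, -172, 8, -4, -80, -88, -136, -4] -> [36, 8, -4, -4, -44, -80, -88, -136, -172] -> [-172, -136, -88, -80, -44, -4, -4, 8, 36]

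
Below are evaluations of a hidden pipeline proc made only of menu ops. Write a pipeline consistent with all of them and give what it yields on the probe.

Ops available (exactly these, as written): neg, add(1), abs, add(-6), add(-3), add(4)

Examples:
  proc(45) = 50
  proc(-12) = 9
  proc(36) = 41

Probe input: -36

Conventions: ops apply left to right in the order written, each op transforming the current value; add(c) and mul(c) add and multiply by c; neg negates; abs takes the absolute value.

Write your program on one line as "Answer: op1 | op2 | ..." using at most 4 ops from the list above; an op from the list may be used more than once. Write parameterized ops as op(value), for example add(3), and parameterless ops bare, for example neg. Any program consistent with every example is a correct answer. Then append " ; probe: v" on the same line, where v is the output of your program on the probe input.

add(4) | abs | add(1) ; probe: 33

Check, running the answer program on each example:
  45 -> 49 -> 49 -> 50
  -12 -> -8 -> 8 -> 9
  36 -> 40 -> 40 -> 41
  probe: -36 -> -32 -> 32 -> 33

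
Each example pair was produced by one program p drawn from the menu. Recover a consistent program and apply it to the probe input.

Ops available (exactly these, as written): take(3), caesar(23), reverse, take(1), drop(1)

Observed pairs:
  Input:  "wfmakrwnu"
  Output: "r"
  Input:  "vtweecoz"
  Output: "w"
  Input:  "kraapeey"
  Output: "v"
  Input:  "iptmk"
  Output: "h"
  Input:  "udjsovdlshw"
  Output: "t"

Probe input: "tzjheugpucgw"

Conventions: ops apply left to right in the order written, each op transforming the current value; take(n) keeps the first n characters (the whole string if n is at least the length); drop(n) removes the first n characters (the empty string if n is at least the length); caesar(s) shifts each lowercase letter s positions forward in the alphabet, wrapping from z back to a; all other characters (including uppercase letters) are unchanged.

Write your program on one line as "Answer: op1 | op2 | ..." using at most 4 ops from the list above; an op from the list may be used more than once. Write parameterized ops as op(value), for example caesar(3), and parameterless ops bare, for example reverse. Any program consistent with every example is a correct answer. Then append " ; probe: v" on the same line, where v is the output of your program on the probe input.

caesar(23) | reverse | take(1) ; probe: "t"

Check, running the answer program on each example:
  "wfmakrwnu" -> "tcjxhotkr" -> "rktohxjct" -> "r"
  "vtweecoz" -> "sqtbbzlw" -> "wlzbbtqs" -> "w"
  "kraapeey" -> "hoxxmbbv" -> "vbbmxxoh" -> "v"
  "iptmk" -> "fmqjh" -> "hjqmf" -> "h"
  "udjsovdlshw" -> "ragplsaipet" -> "tepiaslpgar" -> "t"
  probe: "tzjheugpucgw" -> "qwgebrdmrzdt" -> "tdzrmdrbegwq" -> "t"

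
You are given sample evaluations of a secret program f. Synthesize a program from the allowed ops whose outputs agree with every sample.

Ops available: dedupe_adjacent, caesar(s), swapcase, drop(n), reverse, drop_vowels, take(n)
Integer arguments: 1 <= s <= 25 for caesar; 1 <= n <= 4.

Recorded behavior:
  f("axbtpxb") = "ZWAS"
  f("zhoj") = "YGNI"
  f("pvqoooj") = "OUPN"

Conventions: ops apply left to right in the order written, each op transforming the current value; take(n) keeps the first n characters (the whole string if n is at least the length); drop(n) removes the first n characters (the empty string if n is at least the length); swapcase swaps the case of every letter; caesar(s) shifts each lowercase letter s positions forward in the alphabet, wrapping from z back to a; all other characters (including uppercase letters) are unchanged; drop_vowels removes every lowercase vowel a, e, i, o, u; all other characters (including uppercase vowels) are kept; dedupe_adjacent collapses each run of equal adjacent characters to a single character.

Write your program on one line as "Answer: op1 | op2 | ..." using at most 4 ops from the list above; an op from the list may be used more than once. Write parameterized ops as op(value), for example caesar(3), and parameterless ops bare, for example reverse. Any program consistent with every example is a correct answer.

caesar(25) | swapcase | take(4)

Check, running the answer program on each example:
  "axbtpxb" -> "zwasowa" -> "ZWASOWA" -> "ZWAS"
  "zhoj" -> "ygni" -> "YGNI" -> "YGNI"
  "pvqoooj" -> "oupnnni" -> "OUPNNNI" -> "OUPN"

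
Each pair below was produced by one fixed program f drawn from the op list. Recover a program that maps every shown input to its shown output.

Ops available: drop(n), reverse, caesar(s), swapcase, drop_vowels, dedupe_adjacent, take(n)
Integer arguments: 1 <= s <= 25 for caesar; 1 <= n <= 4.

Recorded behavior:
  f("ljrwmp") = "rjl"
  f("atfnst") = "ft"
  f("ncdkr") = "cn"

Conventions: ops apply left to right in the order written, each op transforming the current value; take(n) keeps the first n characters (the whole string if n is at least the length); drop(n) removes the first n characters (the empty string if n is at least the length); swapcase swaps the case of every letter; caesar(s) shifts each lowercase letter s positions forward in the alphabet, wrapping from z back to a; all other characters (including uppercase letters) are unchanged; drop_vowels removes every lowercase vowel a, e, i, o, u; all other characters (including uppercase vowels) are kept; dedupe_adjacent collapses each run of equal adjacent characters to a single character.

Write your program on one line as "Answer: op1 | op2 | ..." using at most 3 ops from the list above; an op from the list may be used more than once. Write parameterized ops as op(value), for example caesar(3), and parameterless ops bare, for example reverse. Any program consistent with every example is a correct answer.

reverse | drop_vowels | drop(3)

Check, running the answer program on each example:
  "ljrwmp" -> "pmwrjl" -> "pmwrjl" -> "rjl"
  "atfnst" -> "tsnfta" -> "tsnft" -> "ft"
  "ncdkr" -> "rkdcn" -> "rkdcn" -> "cn"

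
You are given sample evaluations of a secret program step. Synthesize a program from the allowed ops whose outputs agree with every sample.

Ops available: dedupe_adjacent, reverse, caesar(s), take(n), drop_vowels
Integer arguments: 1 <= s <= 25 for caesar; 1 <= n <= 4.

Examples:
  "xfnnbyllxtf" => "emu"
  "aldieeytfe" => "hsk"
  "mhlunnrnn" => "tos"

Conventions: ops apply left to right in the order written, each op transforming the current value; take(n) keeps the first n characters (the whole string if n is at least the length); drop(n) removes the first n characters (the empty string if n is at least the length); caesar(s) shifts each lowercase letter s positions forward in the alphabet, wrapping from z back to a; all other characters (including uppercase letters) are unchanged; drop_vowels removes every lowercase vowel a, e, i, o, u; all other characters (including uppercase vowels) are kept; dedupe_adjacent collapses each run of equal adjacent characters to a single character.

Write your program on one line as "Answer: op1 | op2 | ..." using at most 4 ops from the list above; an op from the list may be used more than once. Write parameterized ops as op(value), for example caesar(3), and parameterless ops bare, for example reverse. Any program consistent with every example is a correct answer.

caesar(10) | dedupe_adjacent | caesar(23) | take(3)

Check, running the answer program on each example:
  "xfnnbyllxtf" -> "hpxxlivvhdp" -> "hpxlivhdp" -> "emuifseam" -> "emu"
  "aldieeytfe" -> "kvnsooidpo" -> "kvnsoidpo" -> "hskplfaml" -> "hsk"
  "mhlunnrnn" -> "wrvexxbxx" -> "wrvexbx" -> "tosbuyu" -> "tos"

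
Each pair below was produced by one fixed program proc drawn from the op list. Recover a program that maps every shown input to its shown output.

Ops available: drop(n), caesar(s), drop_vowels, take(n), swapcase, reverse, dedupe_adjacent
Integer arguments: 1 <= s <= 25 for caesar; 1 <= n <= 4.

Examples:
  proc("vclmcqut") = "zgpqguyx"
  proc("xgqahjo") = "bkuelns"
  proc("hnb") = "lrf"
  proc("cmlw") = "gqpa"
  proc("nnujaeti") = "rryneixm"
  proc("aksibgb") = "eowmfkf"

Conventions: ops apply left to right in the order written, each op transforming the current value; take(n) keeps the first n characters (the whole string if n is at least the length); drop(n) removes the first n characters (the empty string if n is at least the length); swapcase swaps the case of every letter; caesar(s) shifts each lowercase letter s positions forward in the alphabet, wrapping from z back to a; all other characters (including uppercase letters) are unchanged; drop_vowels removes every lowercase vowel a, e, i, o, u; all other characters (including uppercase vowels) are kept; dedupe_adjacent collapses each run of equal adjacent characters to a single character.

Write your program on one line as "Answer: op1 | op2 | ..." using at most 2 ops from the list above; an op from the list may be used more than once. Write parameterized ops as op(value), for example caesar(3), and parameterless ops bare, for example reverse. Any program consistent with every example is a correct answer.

caesar(17) | caesar(13)

Check, running the answer program on each example:
  "vclmcqut" -> "mtcdthlk" -> "zgpqguyx"
  "xgqahjo" -> "oxhryaf" -> "bkuelns"
  "hnb" -> "yes" -> "lrf"
  "cmlw" -> "tdcn" -> "gqpa"
  "nnujaeti" -> "eelarvkz" -> "rryneixm"
  "aksibgb" -> "rbjzsxs" -> "eowmfkf"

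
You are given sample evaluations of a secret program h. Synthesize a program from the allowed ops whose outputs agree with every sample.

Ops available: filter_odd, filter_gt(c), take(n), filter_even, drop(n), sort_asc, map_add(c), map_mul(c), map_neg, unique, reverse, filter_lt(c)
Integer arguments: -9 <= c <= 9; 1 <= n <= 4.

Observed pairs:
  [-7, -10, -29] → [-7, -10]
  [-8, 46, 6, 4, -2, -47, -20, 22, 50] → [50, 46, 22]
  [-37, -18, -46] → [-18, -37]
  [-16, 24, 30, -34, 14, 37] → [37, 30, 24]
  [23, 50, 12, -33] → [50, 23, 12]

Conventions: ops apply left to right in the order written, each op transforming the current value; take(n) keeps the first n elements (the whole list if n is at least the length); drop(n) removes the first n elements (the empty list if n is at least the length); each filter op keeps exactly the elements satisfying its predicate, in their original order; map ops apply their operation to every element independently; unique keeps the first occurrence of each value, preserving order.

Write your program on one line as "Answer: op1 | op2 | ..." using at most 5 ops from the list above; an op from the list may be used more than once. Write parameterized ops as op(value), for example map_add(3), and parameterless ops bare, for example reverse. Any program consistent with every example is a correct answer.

sort_asc | drop(1) | reverse | take(3)

Check, running the answer program on each example:
  [-7, -10, -29] -> [-29, -10, -7] -> [-10, -7] -> [-7, -10] -> [-7, -10]
  [-8, 46, 6, 4, -2, -47, -20, 22, 50] -> [-47, -20, -8, -2, 4, 6, 22, 46, 50] -> [-20, -8, -2, 4, 6, 22, 46, 50] -> [50, 46, 22, 6, 4, -2, -8, -20] -> [50, 46, 22]
  [-37, -18, -46] -> [-46, -37, -18] -> [-37, -18] -> [-18, -37] -> [-18, -37]
  [-16, 24, 30, -34, 14, 37] -> [-34, -16, 14, 24, 30, 37] -> [-16, 14, 24, 30, 37] -> [37, 30, 24, 14, -16] -> [37, 30, 24]
  [23, 50, 12, -33] -> [-33, 12, 23, 50] -> [12, 23, 50] -> [50, 23, 12] -> [50, 23, 12]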